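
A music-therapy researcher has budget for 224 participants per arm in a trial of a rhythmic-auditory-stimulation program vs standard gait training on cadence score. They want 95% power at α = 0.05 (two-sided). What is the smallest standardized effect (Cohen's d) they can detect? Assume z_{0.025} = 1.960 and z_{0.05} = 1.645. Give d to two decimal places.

d_min ≈ 0.34

For two independent groups of n = 224 each: d_min = (z_{α/2} + z_β)·√(2/n).
z-sum = 1.960 + 1.645 = 3.605.
d_min = 3.605 × √(2/224) = 3.605 × 0.0945 = 0.341.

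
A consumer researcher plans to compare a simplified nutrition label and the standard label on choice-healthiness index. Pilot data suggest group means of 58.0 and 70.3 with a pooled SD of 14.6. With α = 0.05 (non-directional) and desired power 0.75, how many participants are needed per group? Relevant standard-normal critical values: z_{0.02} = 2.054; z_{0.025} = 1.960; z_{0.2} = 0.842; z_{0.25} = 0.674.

n = 20 per group

Cohen's d = |M₁ − M₂| / SD_pooled = |58.0 − 70.3| / 14.6 = 12.3 / 14.6 = 0.842.
For two independent groups with equal n: n = 2·((z_{α/2} + z_β) / d)².
z_{α/2} + z_β = 1.960 + 0.674 = 2.634.
n = 2 × (2.634 / 0.842)² = 2 × 3.128² = 2 × 9.79 = 19.6.
Round up to the next whole participant.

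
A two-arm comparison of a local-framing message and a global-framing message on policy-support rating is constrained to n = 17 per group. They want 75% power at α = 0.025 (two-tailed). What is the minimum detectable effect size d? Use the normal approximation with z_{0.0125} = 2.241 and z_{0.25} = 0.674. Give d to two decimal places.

d_min ≈ 1.00

For two independent groups of n = 17 each: d_min = (z_{α/2} + z_β)·√(2/n).
z-sum = 2.241 + 0.674 = 2.915.
d_min = 2.915 × √(2/17) = 2.915 × 0.3430 = 1.000.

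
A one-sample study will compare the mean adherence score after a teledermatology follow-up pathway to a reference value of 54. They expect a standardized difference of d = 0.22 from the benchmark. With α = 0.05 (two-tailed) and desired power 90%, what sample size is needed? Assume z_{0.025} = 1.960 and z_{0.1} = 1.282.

For a one-sample test: n = ((z_{α/2} + z_β) / d)².
z_{α/2} + z_β = 1.960 + 1.282 = 3.242.
n = (3.242 / 0.22)² = 14.736² = 217.16.
Round up.

n = 218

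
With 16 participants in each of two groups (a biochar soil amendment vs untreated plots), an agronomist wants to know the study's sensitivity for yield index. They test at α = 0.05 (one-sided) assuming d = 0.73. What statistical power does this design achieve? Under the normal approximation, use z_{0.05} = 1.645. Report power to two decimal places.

power ≈ 0.66

For two equal groups, power = Φ(d·√(n/2) − z_{α}).
d·√(n/2) = 0.73 × √(16/2) = 0.73 × 2.828 = 2.065.
z_β = 2.065 − 1.645 = 0.420.
Power = Φ(0.420) = 0.663.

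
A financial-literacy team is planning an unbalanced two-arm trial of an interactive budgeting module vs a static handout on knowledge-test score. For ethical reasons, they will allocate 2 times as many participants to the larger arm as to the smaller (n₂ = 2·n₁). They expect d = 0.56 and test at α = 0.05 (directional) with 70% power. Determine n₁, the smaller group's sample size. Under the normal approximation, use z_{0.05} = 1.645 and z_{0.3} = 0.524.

With allocation ratio k = n₂/n₁ = 2, Var(x̄₁−x̄₂) = σ²(1/n₁ + 1/(k·n₁)) = σ²·(k+1)/(k·n₁).
So n₁ = (1 + 1/k)·((z_{α} + z_β)/d)² = 1.500 × (2.169/0.56)².
n₁ = 1.500 × 15.00 = 22.5.
Round up: n₁ = 23, giving n₂ = 2 × 23 = 46.

n₁ = 23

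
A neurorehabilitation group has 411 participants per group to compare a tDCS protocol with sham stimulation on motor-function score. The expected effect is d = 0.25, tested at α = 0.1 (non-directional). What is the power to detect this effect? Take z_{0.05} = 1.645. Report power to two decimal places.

For two equal groups, power = Φ(d·√(n/2) − z_{α/2}).
d·√(n/2) = 0.25 × √(411/2) = 0.25 × 14.335 = 3.584.
z_β = 3.584 − 1.645 = 1.939.
Power = Φ(1.939) = 0.974.

power ≈ 0.97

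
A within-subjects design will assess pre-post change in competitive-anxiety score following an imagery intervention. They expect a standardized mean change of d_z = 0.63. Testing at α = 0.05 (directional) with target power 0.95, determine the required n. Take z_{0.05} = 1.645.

For a paired (one-sample on differences) test: n = ((z_{α} + z_β) / d)².
z_{α} + z_β = 1.645 + 1.645 = 3.290.
n = (3.290 / 0.63)² = 5.222² = 27.27.
Round up.

n = 28 pairs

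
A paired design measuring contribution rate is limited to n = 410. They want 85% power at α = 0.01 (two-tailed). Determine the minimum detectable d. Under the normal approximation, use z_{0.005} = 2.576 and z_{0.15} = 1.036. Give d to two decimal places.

d_min ≈ 0.18

For a single sample (or paired design) of n = 410: d_min = (z_{α/2} + z_β)/√n.
z-sum = 2.576 + 1.036 = 3.612.
d_min = 3.612 / √410 = 3.612 / 20.248 = 0.178.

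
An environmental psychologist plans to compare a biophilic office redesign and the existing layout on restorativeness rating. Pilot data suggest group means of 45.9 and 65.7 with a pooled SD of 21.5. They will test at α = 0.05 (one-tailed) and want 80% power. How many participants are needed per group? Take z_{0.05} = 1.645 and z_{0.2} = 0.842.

n = 15 per group

Cohen's d = |M₁ − M₂| / SD_pooled = |45.9 − 65.7| / 21.5 = 19.8 / 21.5 = 0.921.
For two independent groups with equal n: n = 2·((z_{α} + z_β) / d)².
z_{α} + z_β = 1.645 + 0.842 = 2.487.
n = 2 × (2.487 / 0.921)² = 2 × 2.700² = 2 × 7.29 = 14.6.
Round up to the next whole participant.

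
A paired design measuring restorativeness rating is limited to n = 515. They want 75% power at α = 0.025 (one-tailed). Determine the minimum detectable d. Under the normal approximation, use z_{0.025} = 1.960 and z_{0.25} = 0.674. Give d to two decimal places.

d_min ≈ 0.12

For a single sample (or paired design) of n = 515: d_min = (z_{α} + z_β)/√n.
z-sum = 1.960 + 0.674 = 2.634.
d_min = 2.634 / √515 = 2.634 / 22.694 = 0.116.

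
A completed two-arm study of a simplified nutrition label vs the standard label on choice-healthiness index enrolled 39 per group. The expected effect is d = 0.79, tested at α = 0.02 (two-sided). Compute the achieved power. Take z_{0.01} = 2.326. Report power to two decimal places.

power ≈ 0.88

For two equal groups, power = Φ(d·√(n/2) − z_{α/2}).
d·√(n/2) = 0.79 × √(39/2) = 0.79 × 4.416 = 3.489.
z_β = 3.489 − 2.326 = 1.163.
Power = Φ(1.163) = 0.877.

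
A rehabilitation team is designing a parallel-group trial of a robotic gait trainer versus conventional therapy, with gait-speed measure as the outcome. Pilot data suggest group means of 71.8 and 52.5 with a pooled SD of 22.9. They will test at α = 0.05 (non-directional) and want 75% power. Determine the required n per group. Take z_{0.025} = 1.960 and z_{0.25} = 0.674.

Cohen's d = |M₁ − M₂| / SD_pooled = |71.8 − 52.5| / 22.9 = 19.3 / 22.9 = 0.843.
For two independent groups with equal n: n = 2·((z_{α/2} + z_β) / d)².
z_{α/2} + z_β = 1.960 + 0.674 = 2.634.
n = 2 × (2.634 / 0.843)² = 2 × 3.125² = 2 × 9.76 = 19.5.
Round up to the next whole participant.

n = 20 per group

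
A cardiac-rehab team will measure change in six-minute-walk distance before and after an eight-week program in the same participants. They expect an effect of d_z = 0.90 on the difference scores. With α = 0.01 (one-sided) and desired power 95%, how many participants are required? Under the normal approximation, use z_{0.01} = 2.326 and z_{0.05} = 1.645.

For a paired (one-sample on differences) test: n = ((z_{α} + z_β) / d)².
z_{α} + z_β = 2.326 + 1.645 = 3.971.
n = (3.971 / 0.90)² = 4.412² = 19.47.
Round up.

n = 20 pairs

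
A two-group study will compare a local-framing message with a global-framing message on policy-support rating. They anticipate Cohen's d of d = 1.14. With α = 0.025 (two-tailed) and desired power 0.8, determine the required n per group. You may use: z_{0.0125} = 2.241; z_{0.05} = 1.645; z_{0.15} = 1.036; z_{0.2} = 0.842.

For two independent groups with equal n: n = 2·((z_{α/2} + z_β) / d)².
z_{α/2} + z_β = 2.241 + 0.842 = 3.083.
n = 2 × (3.083 / 1.14)² = 2 × 2.704² = 2 × 7.31 = 14.6.
Round up to the next whole participant.

n = 15 per group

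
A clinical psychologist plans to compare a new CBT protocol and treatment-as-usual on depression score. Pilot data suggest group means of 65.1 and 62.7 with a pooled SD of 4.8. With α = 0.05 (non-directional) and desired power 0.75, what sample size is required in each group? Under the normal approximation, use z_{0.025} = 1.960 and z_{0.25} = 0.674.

n = 56 per group

Cohen's d = |M₁ − M₂| / SD_pooled = |65.1 − 62.7| / 4.8 = 2.4 / 4.8 = 0.500.
For two independent groups with equal n: n = 2·((z_{α/2} + z_β) / d)².
z_{α/2} + z_β = 1.960 + 0.674 = 2.634.
n = 2 × (2.634 / 0.500)² = 2 × 5.268² = 2 × 27.75 = 55.5.
Round up to the next whole participant.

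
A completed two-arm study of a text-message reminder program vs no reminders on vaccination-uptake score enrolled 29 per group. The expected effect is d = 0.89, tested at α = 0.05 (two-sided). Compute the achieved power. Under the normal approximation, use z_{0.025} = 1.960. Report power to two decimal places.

power ≈ 0.92

For two equal groups, power = Φ(d·√(n/2) − z_{α/2}).
d·√(n/2) = 0.89 × √(29/2) = 0.89 × 3.808 = 3.389.
z_β = 3.389 − 1.960 = 1.429.
Power = Φ(1.429) = 0.924.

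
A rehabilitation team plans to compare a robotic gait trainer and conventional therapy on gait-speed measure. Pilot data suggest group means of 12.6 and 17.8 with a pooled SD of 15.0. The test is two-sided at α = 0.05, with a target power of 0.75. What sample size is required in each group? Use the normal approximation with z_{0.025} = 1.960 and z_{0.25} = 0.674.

Cohen's d = |M₁ − M₂| / SD_pooled = |12.6 − 17.8| / 15.0 = 5.2 / 15.0 = 0.347.
For two independent groups with equal n: n = 2·((z_{α/2} + z_β) / d)².
z_{α/2} + z_β = 1.960 + 0.674 = 2.634.
n = 2 × (2.634 / 0.347)² = 2 × 7.591² = 2 × 57.62 = 115.2.
Round up to the next whole participant.

n = 116 per group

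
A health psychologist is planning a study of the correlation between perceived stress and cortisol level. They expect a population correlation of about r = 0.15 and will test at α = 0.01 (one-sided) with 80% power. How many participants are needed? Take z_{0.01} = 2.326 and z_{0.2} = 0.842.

Fisher's z: C = ½·ln((1+r)/(1−r)) = ½·ln(1.3529) = 0.1511.
n = ((z_{α} + z_β)/C)² + 3.
(2.326 + 0.842) / 0.1511 = 3.168 / 0.1511 = 20.966.
n = 20.966² + 3 = 439.58 + 3 = 442.6.
Round up.

n = 443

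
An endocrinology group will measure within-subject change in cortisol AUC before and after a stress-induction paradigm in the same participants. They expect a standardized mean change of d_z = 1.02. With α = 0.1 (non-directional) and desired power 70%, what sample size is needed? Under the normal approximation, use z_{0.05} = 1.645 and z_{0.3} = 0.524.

n = 5 pairs

For a paired (one-sample on differences) test: n = ((z_{α/2} + z_β) / d)².
z_{α/2} + z_β = 1.645 + 0.524 = 2.169.
n = (2.169 / 1.02)² = 2.126² = 4.52.
Round up.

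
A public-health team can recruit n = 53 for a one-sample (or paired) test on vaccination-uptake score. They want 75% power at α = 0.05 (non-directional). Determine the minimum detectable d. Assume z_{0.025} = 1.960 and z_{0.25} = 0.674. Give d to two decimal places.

d_min ≈ 0.36

For a single sample (or paired design) of n = 53: d_min = (z_{α/2} + z_β)/√n.
z-sum = 1.960 + 0.674 = 2.634.
d_min = 2.634 / √53 = 2.634 / 7.280 = 0.362.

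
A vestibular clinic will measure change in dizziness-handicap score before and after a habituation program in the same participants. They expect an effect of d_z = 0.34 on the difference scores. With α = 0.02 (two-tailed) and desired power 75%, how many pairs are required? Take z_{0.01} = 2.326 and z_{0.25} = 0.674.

n = 78 pairs

For a paired (one-sample on differences) test: n = ((z_{α/2} + z_β) / d)².
z_{α/2} + z_β = 2.326 + 0.674 = 3.000.
n = (3.000 / 0.34)² = 8.824² = 77.85.
Round up.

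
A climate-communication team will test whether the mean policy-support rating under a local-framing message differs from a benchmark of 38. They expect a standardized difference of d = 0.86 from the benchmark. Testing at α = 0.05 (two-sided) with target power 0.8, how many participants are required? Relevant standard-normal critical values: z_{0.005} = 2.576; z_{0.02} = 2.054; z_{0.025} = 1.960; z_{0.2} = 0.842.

For a one-sample test: n = ((z_{α/2} + z_β) / d)².
z_{α/2} + z_β = 1.960 + 0.842 = 2.802.
n = (2.802 / 0.86)² = 3.258² = 10.62.
Round up.

n = 11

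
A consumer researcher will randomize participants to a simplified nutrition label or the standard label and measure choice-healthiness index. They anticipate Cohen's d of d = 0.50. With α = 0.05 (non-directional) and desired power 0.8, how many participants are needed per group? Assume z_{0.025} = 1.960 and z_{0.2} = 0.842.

For two independent groups with equal n: n = 2·((z_{α/2} + z_β) / d)².
z_{α/2} + z_β = 1.960 + 0.842 = 2.802.
n = 2 × (2.802 / 0.50)² = 2 × 5.604² = 2 × 31.40 = 62.8.
Round up to the next whole participant.

n = 63 per group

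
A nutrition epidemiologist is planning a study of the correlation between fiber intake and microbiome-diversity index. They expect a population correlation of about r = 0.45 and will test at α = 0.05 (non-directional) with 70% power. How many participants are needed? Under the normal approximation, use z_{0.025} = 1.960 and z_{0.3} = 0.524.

n = 30

Fisher's z: C = ½·ln((1+r)/(1−r)) = ½·ln(2.6364) = 0.4847.
n = ((z_{α/2} + z_β)/C)² + 3.
(1.960 + 0.524) / 0.4847 = 2.484 / 0.4847 = 5.125.
n = 5.125² + 3 = 26.26 + 3 = 29.3.
Round up.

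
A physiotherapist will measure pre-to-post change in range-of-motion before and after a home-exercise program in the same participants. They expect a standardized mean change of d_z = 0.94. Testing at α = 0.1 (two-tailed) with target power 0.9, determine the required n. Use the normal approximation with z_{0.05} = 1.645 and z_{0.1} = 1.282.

n = 10 pairs

For a paired (one-sample on differences) test: n = ((z_{α/2} + z_β) / d)².
z_{α/2} + z_β = 1.645 + 1.282 = 2.927.
n = (2.927 / 0.94)² = 3.114² = 9.70.
Round up.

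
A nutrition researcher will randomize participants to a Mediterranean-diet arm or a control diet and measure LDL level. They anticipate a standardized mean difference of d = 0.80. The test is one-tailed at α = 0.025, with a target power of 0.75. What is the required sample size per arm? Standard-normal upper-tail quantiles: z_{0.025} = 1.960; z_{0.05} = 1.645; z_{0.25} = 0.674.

n = 22 per group

For two independent groups with equal n: n = 2·((z_{α} + z_β) / d)².
z_{α} + z_β = 1.960 + 0.674 = 2.634.
n = 2 × (2.634 / 0.80)² = 2 × 3.292² = 2 × 10.84 = 21.7.
Round up to the next whole participant.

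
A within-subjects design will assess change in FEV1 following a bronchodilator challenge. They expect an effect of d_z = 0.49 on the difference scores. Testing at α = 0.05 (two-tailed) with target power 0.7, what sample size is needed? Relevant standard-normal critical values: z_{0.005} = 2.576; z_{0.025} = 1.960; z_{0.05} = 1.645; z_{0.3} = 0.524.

For a paired (one-sample on differences) test: n = ((z_{α/2} + z_β) / d)².
z_{α/2} + z_β = 1.960 + 0.524 = 2.484.
n = (2.484 / 0.49)² = 5.069² = 25.70.
Round up.

n = 26 pairs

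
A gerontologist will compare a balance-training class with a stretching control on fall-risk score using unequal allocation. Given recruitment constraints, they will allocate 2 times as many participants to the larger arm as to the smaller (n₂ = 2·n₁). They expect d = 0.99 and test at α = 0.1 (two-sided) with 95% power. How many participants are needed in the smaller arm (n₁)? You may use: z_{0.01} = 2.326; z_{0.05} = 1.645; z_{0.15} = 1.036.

With allocation ratio k = n₂/n₁ = 2, Var(x̄₁−x̄₂) = σ²(1/n₁ + 1/(k·n₁)) = σ²·(k+1)/(k·n₁).
So n₁ = (1 + 1/k)·((z_{α/2} + z_β)/d)² = 1.500 × (3.290/0.99)².
n₁ = 1.500 × 11.04 = 16.6.
Round up: n₁ = 17, giving n₂ = 2 × 17 = 34.

n₁ = 17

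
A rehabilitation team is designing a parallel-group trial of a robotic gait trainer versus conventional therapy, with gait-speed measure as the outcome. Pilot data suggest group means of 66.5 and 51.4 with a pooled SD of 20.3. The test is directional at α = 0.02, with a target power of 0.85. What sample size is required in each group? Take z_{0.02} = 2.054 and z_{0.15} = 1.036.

n = 35 per group

Cohen's d = |M₁ − M₂| / SD_pooled = |66.5 − 51.4| / 20.3 = 15.1 / 20.3 = 0.744.
For two independent groups with equal n: n = 2·((z_{α} + z_β) / d)².
z_{α} + z_β = 2.054 + 1.036 = 3.090.
n = 2 × (3.090 / 0.744)² = 2 × 4.153² = 2 × 17.25 = 34.5.
Round up to the next whole participant.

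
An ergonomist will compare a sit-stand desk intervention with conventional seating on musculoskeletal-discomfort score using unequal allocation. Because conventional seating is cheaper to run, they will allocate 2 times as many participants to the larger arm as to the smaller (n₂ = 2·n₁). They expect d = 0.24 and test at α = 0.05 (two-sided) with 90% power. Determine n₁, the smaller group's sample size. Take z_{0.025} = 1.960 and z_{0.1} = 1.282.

n₁ = 274

With allocation ratio k = n₂/n₁ = 2, Var(x̄₁−x̄₂) = σ²(1/n₁ + 1/(k·n₁)) = σ²·(k+1)/(k·n₁).
So n₁ = (1 + 1/k)·((z_{α/2} + z_β)/d)² = 1.500 × (3.242/0.24)².
n₁ = 1.500 × 182.48 = 273.7.
Round up: n₁ = 274, giving n₂ = 2 × 274 = 548.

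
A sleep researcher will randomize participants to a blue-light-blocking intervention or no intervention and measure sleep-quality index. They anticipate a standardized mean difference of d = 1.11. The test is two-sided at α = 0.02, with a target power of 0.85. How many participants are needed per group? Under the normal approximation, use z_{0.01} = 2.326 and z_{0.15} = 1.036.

n = 19 per group

For two independent groups with equal n: n = 2·((z_{α/2} + z_β) / d)².
z_{α/2} + z_β = 2.326 + 1.036 = 3.362.
n = 2 × (3.362 / 1.11)² = 2 × 3.029² = 2 × 9.17 = 18.3.
Round up to the next whole participant.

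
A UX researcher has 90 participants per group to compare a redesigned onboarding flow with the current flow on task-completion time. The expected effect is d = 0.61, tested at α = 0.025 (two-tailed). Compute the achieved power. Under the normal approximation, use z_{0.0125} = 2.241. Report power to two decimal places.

For two equal groups, power = Φ(d·√(n/2) − z_{α/2}).
d·√(n/2) = 0.61 × √(90/2) = 0.61 × 6.708 = 4.092.
z_β = 4.092 − 2.241 = 1.851.
Power = Φ(1.851) = 0.968.

power ≈ 0.97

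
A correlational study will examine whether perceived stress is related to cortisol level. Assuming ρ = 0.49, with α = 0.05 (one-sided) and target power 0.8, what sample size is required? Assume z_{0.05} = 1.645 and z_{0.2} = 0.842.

Fisher's z: C = ½·ln((1+r)/(1−r)) = ½·ln(2.9216) = 0.5361.
n = ((z_{α} + z_β)/C)² + 3.
(1.645 + 0.842) / 0.5361 = 2.487 / 0.5361 = 4.639.
n = 4.639² + 3 = 21.52 + 3 = 24.5.
Round up.

n = 25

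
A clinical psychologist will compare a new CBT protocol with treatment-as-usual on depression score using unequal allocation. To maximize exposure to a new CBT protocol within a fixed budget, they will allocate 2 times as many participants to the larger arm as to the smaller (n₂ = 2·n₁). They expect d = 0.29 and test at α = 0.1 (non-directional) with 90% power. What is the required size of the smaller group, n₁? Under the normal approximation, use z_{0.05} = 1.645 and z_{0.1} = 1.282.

With allocation ratio k = n₂/n₁ = 2, Var(x̄₁−x̄₂) = σ²(1/n₁ + 1/(k·n₁)) = σ²·(k+1)/(k·n₁).
So n₁ = (1 + 1/k)·((z_{α/2} + z_β)/d)² = 1.500 × (2.927/0.29)².
n₁ = 1.500 × 101.87 = 152.8.
Round up: n₁ = 153, giving n₂ = 2 × 153 = 306.

n₁ = 153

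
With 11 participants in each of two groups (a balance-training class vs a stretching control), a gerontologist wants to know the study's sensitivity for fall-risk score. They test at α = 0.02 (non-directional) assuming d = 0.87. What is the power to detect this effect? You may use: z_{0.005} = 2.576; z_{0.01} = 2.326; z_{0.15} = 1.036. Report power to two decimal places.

For two equal groups, power = Φ(d·√(n/2) − z_{α/2}).
d·√(n/2) = 0.87 × √(11/2) = 0.87 × 2.345 = 2.040.
z_β = 2.040 − 2.326 = -0.286.
Power = Φ(-0.286) = 0.388.

power ≈ 0.39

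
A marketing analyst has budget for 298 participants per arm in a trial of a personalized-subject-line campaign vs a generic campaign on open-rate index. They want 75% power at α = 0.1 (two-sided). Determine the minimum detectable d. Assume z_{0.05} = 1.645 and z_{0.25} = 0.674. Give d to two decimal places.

For two independent groups of n = 298 each: d_min = (z_{α/2} + z_β)·√(2/n).
z-sum = 1.645 + 0.674 = 2.319.
d_min = 2.319 × √(2/298) = 2.319 × 0.0819 = 0.190.

d_min ≈ 0.19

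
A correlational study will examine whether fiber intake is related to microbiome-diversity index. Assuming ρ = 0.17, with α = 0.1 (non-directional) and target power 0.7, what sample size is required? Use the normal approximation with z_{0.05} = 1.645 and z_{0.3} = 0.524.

Fisher's z: C = ½·ln((1+r)/(1−r)) = ½·ln(1.4096) = 0.1717.
n = ((z_{α/2} + z_β)/C)² + 3.
(1.645 + 0.524) / 0.1717 = 2.169 / 0.1717 = 12.632.
n = 12.632² + 3 = 159.58 + 3 = 162.6.
Round up.

n = 163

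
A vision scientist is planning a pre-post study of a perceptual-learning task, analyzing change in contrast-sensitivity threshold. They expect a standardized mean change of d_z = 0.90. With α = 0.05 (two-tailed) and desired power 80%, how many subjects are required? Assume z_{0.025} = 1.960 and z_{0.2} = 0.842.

n = 10 pairs

For a paired (one-sample on differences) test: n = ((z_{α/2} + z_β) / d)².
z_{α/2} + z_β = 1.960 + 0.842 = 2.802.
n = (2.802 / 0.90)² = 3.113² = 9.69.
Round up.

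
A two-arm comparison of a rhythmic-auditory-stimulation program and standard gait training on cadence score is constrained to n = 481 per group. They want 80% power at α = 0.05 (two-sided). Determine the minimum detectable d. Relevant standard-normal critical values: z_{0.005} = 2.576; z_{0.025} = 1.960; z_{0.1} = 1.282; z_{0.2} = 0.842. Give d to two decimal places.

For two independent groups of n = 481 each: d_min = (z_{α/2} + z_β)·√(2/n).
z-sum = 1.960 + 0.842 = 2.802.
d_min = 2.802 × √(2/481) = 2.802 × 0.0645 = 0.181.

d_min ≈ 0.18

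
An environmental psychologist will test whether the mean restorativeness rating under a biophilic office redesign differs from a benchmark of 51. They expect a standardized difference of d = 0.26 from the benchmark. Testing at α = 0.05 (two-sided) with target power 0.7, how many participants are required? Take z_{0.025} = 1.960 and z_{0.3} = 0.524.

n = 92

For a one-sample test: n = ((z_{α/2} + z_β) / d)².
z_{α/2} + z_β = 1.960 + 0.524 = 2.484.
n = (2.484 / 0.26)² = 9.554² = 91.28.
Round up.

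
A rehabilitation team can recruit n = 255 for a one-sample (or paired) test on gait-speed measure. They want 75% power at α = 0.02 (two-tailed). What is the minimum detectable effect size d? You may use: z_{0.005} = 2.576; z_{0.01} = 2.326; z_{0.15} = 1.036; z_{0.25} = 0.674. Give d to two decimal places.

d_min ≈ 0.19

For a single sample (or paired design) of n = 255: d_min = (z_{α/2} + z_β)/√n.
z-sum = 2.326 + 0.674 = 3.000.
d_min = 3.000 / √255 = 3.000 / 15.969 = 0.188.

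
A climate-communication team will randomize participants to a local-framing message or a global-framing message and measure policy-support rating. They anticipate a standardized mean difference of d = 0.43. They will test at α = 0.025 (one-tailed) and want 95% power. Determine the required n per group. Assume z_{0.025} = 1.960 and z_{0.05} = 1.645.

n = 141 per group

For two independent groups with equal n: n = 2·((z_{α} + z_β) / d)².
z_{α} + z_β = 1.960 + 1.645 = 3.605.
n = 2 × (3.605 / 0.43)² = 2 × 8.384² = 2 × 70.29 = 140.6.
Round up to the next whole participant.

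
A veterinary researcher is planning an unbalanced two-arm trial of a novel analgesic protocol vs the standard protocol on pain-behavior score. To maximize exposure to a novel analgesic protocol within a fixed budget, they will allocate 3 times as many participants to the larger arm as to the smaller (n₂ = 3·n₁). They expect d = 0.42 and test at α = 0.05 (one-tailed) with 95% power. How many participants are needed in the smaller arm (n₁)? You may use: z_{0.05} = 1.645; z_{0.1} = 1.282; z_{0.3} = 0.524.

With allocation ratio k = n₂/n₁ = 3, Var(x̄₁−x̄₂) = σ²(1/n₁ + 1/(k·n₁)) = σ²·(k+1)/(k·n₁).
So n₁ = (1 + 1/k)·((z_{α} + z_β)/d)² = 1.333 × (3.290/0.42)².
n₁ = 1.333 × 61.36 = 81.8.
Round up: n₁ = 82, giving n₂ = 3 × 82 = 246.

n₁ = 82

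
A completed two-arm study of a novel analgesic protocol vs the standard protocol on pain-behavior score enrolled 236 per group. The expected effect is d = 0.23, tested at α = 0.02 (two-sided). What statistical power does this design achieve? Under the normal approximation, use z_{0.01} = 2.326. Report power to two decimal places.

power ≈ 0.57

For two equal groups, power = Φ(d·√(n/2) − z_{α/2}).
d·√(n/2) = 0.23 × √(236/2) = 0.23 × 10.863 = 2.498.
z_β = 2.498 − 2.326 = 0.172.
Power = Φ(0.172) = 0.568.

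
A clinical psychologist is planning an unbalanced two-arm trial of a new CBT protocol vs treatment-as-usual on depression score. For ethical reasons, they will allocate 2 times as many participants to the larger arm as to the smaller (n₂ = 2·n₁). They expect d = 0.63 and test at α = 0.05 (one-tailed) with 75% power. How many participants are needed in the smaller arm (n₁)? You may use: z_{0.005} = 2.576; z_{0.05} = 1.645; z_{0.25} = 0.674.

n₁ = 21

With allocation ratio k = n₂/n₁ = 2, Var(x̄₁−x̄₂) = σ²(1/n₁ + 1/(k·n₁)) = σ²·(k+1)/(k·n₁).
So n₁ = (1 + 1/k)·((z_{α} + z_β)/d)² = 1.500 × (2.319/0.63)².
n₁ = 1.500 × 13.55 = 20.3.
Round up: n₁ = 21, giving n₂ = 2 × 21 = 42.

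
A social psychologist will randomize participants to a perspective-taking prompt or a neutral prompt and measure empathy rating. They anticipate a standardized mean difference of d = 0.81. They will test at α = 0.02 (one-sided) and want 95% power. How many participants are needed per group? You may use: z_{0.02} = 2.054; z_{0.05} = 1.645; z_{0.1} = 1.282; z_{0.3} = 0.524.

For two independent groups with equal n: n = 2·((z_{α} + z_β) / d)².
z_{α} + z_β = 2.054 + 1.645 = 3.699.
n = 2 × (3.699 / 0.81)² = 2 × 4.567² = 2 × 20.85 = 41.7.
Round up to the next whole participant.

n = 42 per group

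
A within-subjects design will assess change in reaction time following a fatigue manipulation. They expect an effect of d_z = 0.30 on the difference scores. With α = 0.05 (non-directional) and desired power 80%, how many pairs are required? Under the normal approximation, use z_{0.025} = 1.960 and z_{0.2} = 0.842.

For a paired (one-sample on differences) test: n = ((z_{α/2} + z_β) / d)².
z_{α/2} + z_β = 1.960 + 0.842 = 2.802.
n = (2.802 / 0.30)² = 9.340² = 87.24.
Round up.

n = 88 pairs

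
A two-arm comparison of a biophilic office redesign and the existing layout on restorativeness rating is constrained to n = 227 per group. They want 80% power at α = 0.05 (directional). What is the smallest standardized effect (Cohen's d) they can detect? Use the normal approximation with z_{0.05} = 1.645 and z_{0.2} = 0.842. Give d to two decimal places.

d_min ≈ 0.23

For two independent groups of n = 227 each: d_min = (z_{α} + z_β)·√(2/n).
z-sum = 1.645 + 0.842 = 2.487.
d_min = 2.487 × √(2/227) = 2.487 × 0.0939 = 0.233.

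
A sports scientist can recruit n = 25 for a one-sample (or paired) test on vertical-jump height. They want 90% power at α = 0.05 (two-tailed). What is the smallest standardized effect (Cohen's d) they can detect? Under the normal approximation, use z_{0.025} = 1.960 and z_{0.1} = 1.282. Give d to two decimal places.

For a single sample (or paired design) of n = 25: d_min = (z_{α/2} + z_β)/√n.
z-sum = 1.960 + 1.282 = 3.242.
d_min = 3.242 / √25 = 3.242 / 5.000 = 0.648.

d_min ≈ 0.65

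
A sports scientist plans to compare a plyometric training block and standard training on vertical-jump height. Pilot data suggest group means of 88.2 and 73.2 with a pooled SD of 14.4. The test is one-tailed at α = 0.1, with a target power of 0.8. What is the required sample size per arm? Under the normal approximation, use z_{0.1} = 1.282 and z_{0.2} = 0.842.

n = 9 per group

Cohen's d = |M₁ − M₂| / SD_pooled = |88.2 − 73.2| / 14.4 = 15.0 / 14.4 = 1.042.
For two independent groups with equal n: n = 2·((z_{α} + z_β) / d)².
z_{α} + z_β = 1.282 + 0.842 = 2.124.
n = 2 × (2.124 / 1.042)² = 2 × 2.038² = 2 × 4.16 = 8.3.
Round up to the next whole participant.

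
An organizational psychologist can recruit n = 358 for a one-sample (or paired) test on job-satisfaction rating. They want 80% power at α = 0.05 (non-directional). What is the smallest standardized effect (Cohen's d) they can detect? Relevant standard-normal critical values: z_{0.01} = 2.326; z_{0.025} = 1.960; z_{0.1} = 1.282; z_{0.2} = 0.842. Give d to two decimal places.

For a single sample (or paired design) of n = 358: d_min = (z_{α/2} + z_β)/√n.
z-sum = 1.960 + 0.842 = 2.802.
d_min = 2.802 / √358 = 2.802 / 18.921 = 0.148.

d_min ≈ 0.15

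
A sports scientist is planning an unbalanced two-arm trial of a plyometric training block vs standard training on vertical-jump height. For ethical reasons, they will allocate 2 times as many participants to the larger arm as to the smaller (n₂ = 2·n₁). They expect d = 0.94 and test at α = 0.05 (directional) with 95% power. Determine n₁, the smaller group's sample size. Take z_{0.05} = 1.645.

n₁ = 19

With allocation ratio k = n₂/n₁ = 2, Var(x̄₁−x̄₂) = σ²(1/n₁ + 1/(k·n₁)) = σ²·(k+1)/(k·n₁).
So n₁ = (1 + 1/k)·((z_{α} + z_β)/d)² = 1.500 × (3.290/0.94)².
n₁ = 1.500 × 12.25 = 18.4.
Round up: n₁ = 19, giving n₂ = 2 × 19 = 38.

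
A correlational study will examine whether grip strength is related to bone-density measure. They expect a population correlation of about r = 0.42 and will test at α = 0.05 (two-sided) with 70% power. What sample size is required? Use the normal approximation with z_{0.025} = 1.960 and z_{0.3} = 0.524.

Fisher's z: C = ½·ln((1+r)/(1−r)) = ½·ln(2.4483) = 0.4477.
n = ((z_{α/2} + z_β)/C)² + 3.
(1.960 + 0.524) / 0.4477 = 2.484 / 0.4477 = 5.548.
n = 5.548² + 3 = 30.78 + 3 = 33.8.
Round up.

n = 34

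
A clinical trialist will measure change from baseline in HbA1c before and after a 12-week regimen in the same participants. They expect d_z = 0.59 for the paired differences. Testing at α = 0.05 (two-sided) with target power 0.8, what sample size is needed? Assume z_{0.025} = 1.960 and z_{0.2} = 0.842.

For a paired (one-sample on differences) test: n = ((z_{α/2} + z_β) / d)².
z_{α/2} + z_β = 1.960 + 0.842 = 2.802.
n = (2.802 / 0.59)² = 4.749² = 22.55.
Round up.

n = 23 pairs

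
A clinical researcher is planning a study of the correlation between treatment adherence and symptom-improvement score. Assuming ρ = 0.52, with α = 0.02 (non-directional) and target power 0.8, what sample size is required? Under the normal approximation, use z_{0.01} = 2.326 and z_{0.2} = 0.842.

n = 34

Fisher's z: C = ½·ln((1+r)/(1−r)) = ½·ln(3.1667) = 0.5763.
n = ((z_{α/2} + z_β)/C)² + 3.
(2.326 + 0.842) / 0.5763 = 3.168 / 0.5763 = 5.497.
n = 5.497² + 3 = 30.22 + 3 = 33.2.
Round up.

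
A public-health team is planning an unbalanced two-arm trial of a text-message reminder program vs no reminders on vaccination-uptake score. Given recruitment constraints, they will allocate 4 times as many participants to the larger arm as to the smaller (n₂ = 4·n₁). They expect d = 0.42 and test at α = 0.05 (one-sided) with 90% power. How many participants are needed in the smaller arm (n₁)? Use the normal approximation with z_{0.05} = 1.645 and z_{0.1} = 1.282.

With allocation ratio k = n₂/n₁ = 4, Var(x̄₁−x̄₂) = σ²(1/n₁ + 1/(k·n₁)) = σ²·(k+1)/(k·n₁).
So n₁ = (1 + 1/k)·((z_{α} + z_β)/d)² = 1.250 × (2.927/0.42)².
n₁ = 1.250 × 48.57 = 60.7.
Round up: n₁ = 61, giving n₂ = 4 × 61 = 244.

n₁ = 61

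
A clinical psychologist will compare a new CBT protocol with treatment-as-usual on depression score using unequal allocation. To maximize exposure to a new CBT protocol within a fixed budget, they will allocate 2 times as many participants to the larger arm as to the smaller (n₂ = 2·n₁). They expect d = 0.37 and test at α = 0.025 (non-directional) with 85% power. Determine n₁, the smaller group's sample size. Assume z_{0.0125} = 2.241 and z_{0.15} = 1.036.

With allocation ratio k = n₂/n₁ = 2, Var(x̄₁−x̄₂) = σ²(1/n₁ + 1/(k·n₁)) = σ²·(k+1)/(k·n₁).
So n₁ = (1 + 1/k)·((z_{α/2} + z_β)/d)² = 1.500 × (3.277/0.37)².
n₁ = 1.500 × 78.44 = 117.7.
Round up: n₁ = 118, giving n₂ = 2 × 118 = 236.

n₁ = 118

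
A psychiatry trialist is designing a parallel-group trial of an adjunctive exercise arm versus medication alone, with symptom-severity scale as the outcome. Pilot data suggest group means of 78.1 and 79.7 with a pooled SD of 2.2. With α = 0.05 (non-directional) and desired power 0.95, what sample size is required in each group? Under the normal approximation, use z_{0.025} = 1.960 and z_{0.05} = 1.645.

Cohen's d = |M₁ − M₂| / SD_pooled = |78.1 − 79.7| / 2.2 = 1.6 / 2.2 = 0.727.
For two independent groups with equal n: n = 2·((z_{α/2} + z_β) / d)².
z_{α/2} + z_β = 1.960 + 1.645 = 3.605.
n = 2 × (3.605 / 0.727)² = 2 × 4.959² = 2 × 24.59 = 49.2.
Round up to the next whole participant.

n = 50 per group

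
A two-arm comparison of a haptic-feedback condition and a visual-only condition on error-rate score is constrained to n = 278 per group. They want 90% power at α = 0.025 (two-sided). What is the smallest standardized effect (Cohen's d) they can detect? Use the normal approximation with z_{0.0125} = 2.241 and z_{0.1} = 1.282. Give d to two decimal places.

For two independent groups of n = 278 each: d_min = (z_{α/2} + z_β)·√(2/n).
z-sum = 2.241 + 1.282 = 3.523.
d_min = 3.523 × √(2/278) = 3.523 × 0.0848 = 0.299.

d_min ≈ 0.30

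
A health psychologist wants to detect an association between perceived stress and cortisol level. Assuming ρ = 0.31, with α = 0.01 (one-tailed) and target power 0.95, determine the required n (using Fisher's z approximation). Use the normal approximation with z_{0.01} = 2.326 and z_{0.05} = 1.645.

Fisher's z: C = ½·ln((1+r)/(1−r)) = ½·ln(1.8986) = 0.3205.
n = ((z_{α} + z_β)/C)² + 3.
(2.326 + 1.645) / 0.3205 = 3.971 / 0.3205 = 12.390.
n = 12.390² + 3 = 153.51 + 3 = 156.5.
Round up.

n = 157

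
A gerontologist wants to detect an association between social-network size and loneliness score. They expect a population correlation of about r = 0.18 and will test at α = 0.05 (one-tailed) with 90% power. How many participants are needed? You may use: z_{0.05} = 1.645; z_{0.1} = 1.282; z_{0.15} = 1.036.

Fisher's z: C = ½·ln((1+r)/(1−r)) = ½·ln(1.4390) = 0.1820.
n = ((z_{α} + z_β)/C)² + 3.
(1.645 + 1.282) / 0.1820 = 2.927 / 0.1820 = 16.082.
n = 16.082² + 3 = 258.64 + 3 = 261.6.
Round up.

n = 262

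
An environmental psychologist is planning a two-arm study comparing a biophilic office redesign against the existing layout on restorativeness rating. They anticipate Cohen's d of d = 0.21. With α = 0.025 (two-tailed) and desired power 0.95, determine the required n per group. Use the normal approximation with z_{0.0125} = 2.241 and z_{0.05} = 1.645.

For two independent groups with equal n: n = 2·((z_{α/2} + z_β) / d)².
z_{α/2} + z_β = 2.241 + 1.645 = 3.886.
n = 2 × (3.886 / 0.21)² = 2 × 18.505² = 2 × 342.43 = 684.9.
Round up to the next whole participant.

n = 685 per group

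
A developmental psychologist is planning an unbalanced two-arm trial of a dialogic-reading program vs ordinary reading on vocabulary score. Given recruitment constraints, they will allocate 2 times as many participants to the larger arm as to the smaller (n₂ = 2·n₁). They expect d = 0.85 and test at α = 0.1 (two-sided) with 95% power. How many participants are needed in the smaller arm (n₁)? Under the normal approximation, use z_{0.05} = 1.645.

n₁ = 23

With allocation ratio k = n₂/n₁ = 2, Var(x̄₁−x̄₂) = σ²(1/n₁ + 1/(k·n₁)) = σ²·(k+1)/(k·n₁).
So n₁ = (1 + 1/k)·((z_{α/2} + z_β)/d)² = 1.500 × (3.290/0.85)².
n₁ = 1.500 × 14.98 = 22.5.
Round up: n₁ = 23, giving n₂ = 2 × 23 = 46.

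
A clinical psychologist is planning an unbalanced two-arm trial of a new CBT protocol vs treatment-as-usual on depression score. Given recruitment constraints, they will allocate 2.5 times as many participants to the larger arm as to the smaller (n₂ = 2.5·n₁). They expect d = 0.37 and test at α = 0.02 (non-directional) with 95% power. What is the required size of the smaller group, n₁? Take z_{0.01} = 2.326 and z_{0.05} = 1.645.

With allocation ratio k = n₂/n₁ = 2.5, Var(x̄₁−x̄₂) = σ²(1/n₁ + 1/(k·n₁)) = σ²·(k+1)/(k·n₁).
So n₁ = (1 + 1/k)·((z_{α/2} + z_β)/d)² = 1.400 × (3.971/0.37)².
n₁ = 1.400 × 115.19 = 161.3.
Round up: n₁ = 162, giving n₂ = 2.5 × 162 = 405.

n₁ = 162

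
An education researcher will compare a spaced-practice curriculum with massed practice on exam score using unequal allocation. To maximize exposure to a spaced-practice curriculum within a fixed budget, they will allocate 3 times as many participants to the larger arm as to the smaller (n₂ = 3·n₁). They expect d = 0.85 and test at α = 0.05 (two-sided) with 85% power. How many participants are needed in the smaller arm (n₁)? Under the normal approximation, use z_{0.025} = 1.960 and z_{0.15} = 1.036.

n₁ = 17

With allocation ratio k = n₂/n₁ = 3, Var(x̄₁−x̄₂) = σ²(1/n₁ + 1/(k·n₁)) = σ²·(k+1)/(k·n₁).
So n₁ = (1 + 1/k)·((z_{α/2} + z_β)/d)² = 1.333 × (2.996/0.85)².
n₁ = 1.333 × 12.42 = 16.6.
Round up: n₁ = 17, giving n₂ = 3 × 17 = 51.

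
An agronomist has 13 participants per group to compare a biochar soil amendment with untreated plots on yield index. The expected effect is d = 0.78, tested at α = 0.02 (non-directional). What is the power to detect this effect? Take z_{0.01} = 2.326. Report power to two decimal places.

For two equal groups, power = Φ(d·√(n/2) − z_{α/2}).
d·√(n/2) = 0.78 × √(13/2) = 0.78 × 2.550 = 1.989.
z_β = 1.989 − 2.326 = -0.337.
Power = Φ(-0.337) = 0.368.

power ≈ 0.37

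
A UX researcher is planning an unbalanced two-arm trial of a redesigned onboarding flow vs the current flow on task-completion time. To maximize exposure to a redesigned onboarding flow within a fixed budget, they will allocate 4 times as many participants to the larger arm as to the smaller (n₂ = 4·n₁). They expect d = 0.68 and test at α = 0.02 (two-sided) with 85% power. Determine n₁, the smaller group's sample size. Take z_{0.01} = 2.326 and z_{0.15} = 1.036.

With allocation ratio k = n₂/n₁ = 4, Var(x̄₁−x̄₂) = σ²(1/n₁ + 1/(k·n₁)) = σ²·(k+1)/(k·n₁).
So n₁ = (1 + 1/k)·((z_{α/2} + z_β)/d)² = 1.250 × (3.362/0.68)².
n₁ = 1.250 × 24.44 = 30.6.
Round up: n₁ = 31, giving n₂ = 4 × 31 = 124.

n₁ = 31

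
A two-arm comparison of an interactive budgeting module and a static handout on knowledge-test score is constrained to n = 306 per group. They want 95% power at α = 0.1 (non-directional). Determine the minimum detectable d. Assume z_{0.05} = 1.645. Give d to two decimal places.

d_min ≈ 0.27

For two independent groups of n = 306 each: d_min = (z_{α/2} + z_β)·√(2/n).
z-sum = 1.645 + 1.645 = 3.290.
d_min = 3.290 × √(2/306) = 3.290 × 0.0808 = 0.266.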